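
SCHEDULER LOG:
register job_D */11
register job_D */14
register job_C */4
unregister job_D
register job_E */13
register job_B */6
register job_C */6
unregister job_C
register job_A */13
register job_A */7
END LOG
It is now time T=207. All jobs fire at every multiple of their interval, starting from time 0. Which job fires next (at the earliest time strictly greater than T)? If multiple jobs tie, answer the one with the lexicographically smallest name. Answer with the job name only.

Answer: job_E

Derivation:
Op 1: register job_D */11 -> active={job_D:*/11}
Op 2: register job_D */14 -> active={job_D:*/14}
Op 3: register job_C */4 -> active={job_C:*/4, job_D:*/14}
Op 4: unregister job_D -> active={job_C:*/4}
Op 5: register job_E */13 -> active={job_C:*/4, job_E:*/13}
Op 6: register job_B */6 -> active={job_B:*/6, job_C:*/4, job_E:*/13}
Op 7: register job_C */6 -> active={job_B:*/6, job_C:*/6, job_E:*/13}
Op 8: unregister job_C -> active={job_B:*/6, job_E:*/13}
Op 9: register job_A */13 -> active={job_A:*/13, job_B:*/6, job_E:*/13}
Op 10: register job_A */7 -> active={job_A:*/7, job_B:*/6, job_E:*/13}
  job_A: interval 7, next fire after T=207 is 210
  job_B: interval 6, next fire after T=207 is 210
  job_E: interval 13, next fire after T=207 is 208
Earliest = 208, winner (lex tiebreak) = job_E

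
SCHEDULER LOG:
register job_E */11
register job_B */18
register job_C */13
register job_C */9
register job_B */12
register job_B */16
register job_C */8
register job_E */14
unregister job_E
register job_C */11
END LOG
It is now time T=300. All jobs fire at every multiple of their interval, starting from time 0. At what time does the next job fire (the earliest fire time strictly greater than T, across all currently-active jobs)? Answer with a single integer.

Op 1: register job_E */11 -> active={job_E:*/11}
Op 2: register job_B */18 -> active={job_B:*/18, job_E:*/11}
Op 3: register job_C */13 -> active={job_B:*/18, job_C:*/13, job_E:*/11}
Op 4: register job_C */9 -> active={job_B:*/18, job_C:*/9, job_E:*/11}
Op 5: register job_B */12 -> active={job_B:*/12, job_C:*/9, job_E:*/11}
Op 6: register job_B */16 -> active={job_B:*/16, job_C:*/9, job_E:*/11}
Op 7: register job_C */8 -> active={job_B:*/16, job_C:*/8, job_E:*/11}
Op 8: register job_E */14 -> active={job_B:*/16, job_C:*/8, job_E:*/14}
Op 9: unregister job_E -> active={job_B:*/16, job_C:*/8}
Op 10: register job_C */11 -> active={job_B:*/16, job_C:*/11}
  job_B: interval 16, next fire after T=300 is 304
  job_C: interval 11, next fire after T=300 is 308
Earliest fire time = 304 (job job_B)

Answer: 304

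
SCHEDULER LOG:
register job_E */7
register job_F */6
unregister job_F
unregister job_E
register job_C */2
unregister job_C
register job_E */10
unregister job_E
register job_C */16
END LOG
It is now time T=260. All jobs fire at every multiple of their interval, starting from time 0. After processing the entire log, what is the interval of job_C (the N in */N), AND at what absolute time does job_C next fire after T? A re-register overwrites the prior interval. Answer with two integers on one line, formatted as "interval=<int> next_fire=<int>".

Op 1: register job_E */7 -> active={job_E:*/7}
Op 2: register job_F */6 -> active={job_E:*/7, job_F:*/6}
Op 3: unregister job_F -> active={job_E:*/7}
Op 4: unregister job_E -> active={}
Op 5: register job_C */2 -> active={job_C:*/2}
Op 6: unregister job_C -> active={}
Op 7: register job_E */10 -> active={job_E:*/10}
Op 8: unregister job_E -> active={}
Op 9: register job_C */16 -> active={job_C:*/16}
Final interval of job_C = 16
Next fire of job_C after T=260: (260//16+1)*16 = 272

Answer: interval=16 next_fire=272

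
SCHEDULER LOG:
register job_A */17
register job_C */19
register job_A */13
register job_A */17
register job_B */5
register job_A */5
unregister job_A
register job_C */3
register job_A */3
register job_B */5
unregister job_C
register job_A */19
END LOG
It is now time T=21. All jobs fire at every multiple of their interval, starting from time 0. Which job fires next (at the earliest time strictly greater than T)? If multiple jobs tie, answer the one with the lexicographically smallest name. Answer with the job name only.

Op 1: register job_A */17 -> active={job_A:*/17}
Op 2: register job_C */19 -> active={job_A:*/17, job_C:*/19}
Op 3: register job_A */13 -> active={job_A:*/13, job_C:*/19}
Op 4: register job_A */17 -> active={job_A:*/17, job_C:*/19}
Op 5: register job_B */5 -> active={job_A:*/17, job_B:*/5, job_C:*/19}
Op 6: register job_A */5 -> active={job_A:*/5, job_B:*/5, job_C:*/19}
Op 7: unregister job_A -> active={job_B:*/5, job_C:*/19}
Op 8: register job_C */3 -> active={job_B:*/5, job_C:*/3}
Op 9: register job_A */3 -> active={job_A:*/3, job_B:*/5, job_C:*/3}
Op 10: register job_B */5 -> active={job_A:*/3, job_B:*/5, job_C:*/3}
Op 11: unregister job_C -> active={job_A:*/3, job_B:*/5}
Op 12: register job_A */19 -> active={job_A:*/19, job_B:*/5}
  job_A: interval 19, next fire after T=21 is 38
  job_B: interval 5, next fire after T=21 is 25
Earliest = 25, winner (lex tiebreak) = job_B

Answer: job_B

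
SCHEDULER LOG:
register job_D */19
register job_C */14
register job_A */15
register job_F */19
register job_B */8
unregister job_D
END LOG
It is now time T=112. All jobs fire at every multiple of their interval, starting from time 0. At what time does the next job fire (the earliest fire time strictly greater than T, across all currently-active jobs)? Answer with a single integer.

Op 1: register job_D */19 -> active={job_D:*/19}
Op 2: register job_C */14 -> active={job_C:*/14, job_D:*/19}
Op 3: register job_A */15 -> active={job_A:*/15, job_C:*/14, job_D:*/19}
Op 4: register job_F */19 -> active={job_A:*/15, job_C:*/14, job_D:*/19, job_F:*/19}
Op 5: register job_B */8 -> active={job_A:*/15, job_B:*/8, job_C:*/14, job_D:*/19, job_F:*/19}
Op 6: unregister job_D -> active={job_A:*/15, job_B:*/8, job_C:*/14, job_F:*/19}
  job_A: interval 15, next fire after T=112 is 120
  job_B: interval 8, next fire after T=112 is 120
  job_C: interval 14, next fire after T=112 is 126
  job_F: interval 19, next fire after T=112 is 114
Earliest fire time = 114 (job job_F)

Answer: 114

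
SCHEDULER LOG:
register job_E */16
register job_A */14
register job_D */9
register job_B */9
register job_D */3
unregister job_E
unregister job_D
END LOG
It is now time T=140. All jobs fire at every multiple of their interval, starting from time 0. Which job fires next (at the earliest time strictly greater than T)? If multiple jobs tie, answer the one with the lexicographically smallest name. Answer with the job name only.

Answer: job_B

Derivation:
Op 1: register job_E */16 -> active={job_E:*/16}
Op 2: register job_A */14 -> active={job_A:*/14, job_E:*/16}
Op 3: register job_D */9 -> active={job_A:*/14, job_D:*/9, job_E:*/16}
Op 4: register job_B */9 -> active={job_A:*/14, job_B:*/9, job_D:*/9, job_E:*/16}
Op 5: register job_D */3 -> active={job_A:*/14, job_B:*/9, job_D:*/3, job_E:*/16}
Op 6: unregister job_E -> active={job_A:*/14, job_B:*/9, job_D:*/3}
Op 7: unregister job_D -> active={job_A:*/14, job_B:*/9}
  job_A: interval 14, next fire after T=140 is 154
  job_B: interval 9, next fire after T=140 is 144
Earliest = 144, winner (lex tiebreak) = job_B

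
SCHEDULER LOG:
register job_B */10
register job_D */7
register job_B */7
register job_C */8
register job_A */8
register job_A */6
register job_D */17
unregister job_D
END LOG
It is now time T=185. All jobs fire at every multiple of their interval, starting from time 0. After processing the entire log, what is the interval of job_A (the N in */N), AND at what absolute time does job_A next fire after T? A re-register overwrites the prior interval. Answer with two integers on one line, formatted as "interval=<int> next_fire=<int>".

Answer: interval=6 next_fire=186

Derivation:
Op 1: register job_B */10 -> active={job_B:*/10}
Op 2: register job_D */7 -> active={job_B:*/10, job_D:*/7}
Op 3: register job_B */7 -> active={job_B:*/7, job_D:*/7}
Op 4: register job_C */8 -> active={job_B:*/7, job_C:*/8, job_D:*/7}
Op 5: register job_A */8 -> active={job_A:*/8, job_B:*/7, job_C:*/8, job_D:*/7}
Op 6: register job_A */6 -> active={job_A:*/6, job_B:*/7, job_C:*/8, job_D:*/7}
Op 7: register job_D */17 -> active={job_A:*/6, job_B:*/7, job_C:*/8, job_D:*/17}
Op 8: unregister job_D -> active={job_A:*/6, job_B:*/7, job_C:*/8}
Final interval of job_A = 6
Next fire of job_A after T=185: (185//6+1)*6 = 186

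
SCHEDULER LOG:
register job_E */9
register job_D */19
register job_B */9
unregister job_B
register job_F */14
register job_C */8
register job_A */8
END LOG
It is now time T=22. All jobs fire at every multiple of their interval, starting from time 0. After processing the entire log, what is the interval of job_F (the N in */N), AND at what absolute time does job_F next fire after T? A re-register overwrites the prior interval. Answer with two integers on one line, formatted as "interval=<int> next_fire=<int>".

Op 1: register job_E */9 -> active={job_E:*/9}
Op 2: register job_D */19 -> active={job_D:*/19, job_E:*/9}
Op 3: register job_B */9 -> active={job_B:*/9, job_D:*/19, job_E:*/9}
Op 4: unregister job_B -> active={job_D:*/19, job_E:*/9}
Op 5: register job_F */14 -> active={job_D:*/19, job_E:*/9, job_F:*/14}
Op 6: register job_C */8 -> active={job_C:*/8, job_D:*/19, job_E:*/9, job_F:*/14}
Op 7: register job_A */8 -> active={job_A:*/8, job_C:*/8, job_D:*/19, job_E:*/9, job_F:*/14}
Final interval of job_F = 14
Next fire of job_F after T=22: (22//14+1)*14 = 28

Answer: interval=14 next_fire=28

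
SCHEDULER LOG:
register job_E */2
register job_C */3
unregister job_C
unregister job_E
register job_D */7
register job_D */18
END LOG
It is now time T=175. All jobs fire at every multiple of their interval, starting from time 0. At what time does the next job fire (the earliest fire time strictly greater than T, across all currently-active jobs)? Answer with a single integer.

Answer: 180

Derivation:
Op 1: register job_E */2 -> active={job_E:*/2}
Op 2: register job_C */3 -> active={job_C:*/3, job_E:*/2}
Op 3: unregister job_C -> active={job_E:*/2}
Op 4: unregister job_E -> active={}
Op 5: register job_D */7 -> active={job_D:*/7}
Op 6: register job_D */18 -> active={job_D:*/18}
  job_D: interval 18, next fire after T=175 is 180
Earliest fire time = 180 (job job_D)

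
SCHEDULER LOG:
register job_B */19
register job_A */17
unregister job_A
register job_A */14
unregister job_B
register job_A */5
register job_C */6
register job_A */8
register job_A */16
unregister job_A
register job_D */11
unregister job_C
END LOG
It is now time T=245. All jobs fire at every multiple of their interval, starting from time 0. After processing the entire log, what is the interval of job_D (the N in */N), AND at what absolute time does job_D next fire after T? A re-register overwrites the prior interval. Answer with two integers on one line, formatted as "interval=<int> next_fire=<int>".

Op 1: register job_B */19 -> active={job_B:*/19}
Op 2: register job_A */17 -> active={job_A:*/17, job_B:*/19}
Op 3: unregister job_A -> active={job_B:*/19}
Op 4: register job_A */14 -> active={job_A:*/14, job_B:*/19}
Op 5: unregister job_B -> active={job_A:*/14}
Op 6: register job_A */5 -> active={job_A:*/5}
Op 7: register job_C */6 -> active={job_A:*/5, job_C:*/6}
Op 8: register job_A */8 -> active={job_A:*/8, job_C:*/6}
Op 9: register job_A */16 -> active={job_A:*/16, job_C:*/6}
Op 10: unregister job_A -> active={job_C:*/6}
Op 11: register job_D */11 -> active={job_C:*/6, job_D:*/11}
Op 12: unregister job_C -> active={job_D:*/11}
Final interval of job_D = 11
Next fire of job_D after T=245: (245//11+1)*11 = 253

Answer: interval=11 next_fire=253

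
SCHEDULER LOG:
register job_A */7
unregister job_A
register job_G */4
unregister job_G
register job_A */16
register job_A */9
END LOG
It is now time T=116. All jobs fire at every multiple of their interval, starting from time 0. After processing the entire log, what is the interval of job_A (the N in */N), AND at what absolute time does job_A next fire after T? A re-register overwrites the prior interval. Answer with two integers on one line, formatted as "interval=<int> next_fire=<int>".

Answer: interval=9 next_fire=117

Derivation:
Op 1: register job_A */7 -> active={job_A:*/7}
Op 2: unregister job_A -> active={}
Op 3: register job_G */4 -> active={job_G:*/4}
Op 4: unregister job_G -> active={}
Op 5: register job_A */16 -> active={job_A:*/16}
Op 6: register job_A */9 -> active={job_A:*/9}
Final interval of job_A = 9
Next fire of job_A after T=116: (116//9+1)*9 = 117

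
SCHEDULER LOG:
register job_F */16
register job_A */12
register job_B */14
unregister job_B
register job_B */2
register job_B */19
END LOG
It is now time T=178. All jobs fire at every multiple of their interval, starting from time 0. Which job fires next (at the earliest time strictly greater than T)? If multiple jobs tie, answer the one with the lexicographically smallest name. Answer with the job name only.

Answer: job_A

Derivation:
Op 1: register job_F */16 -> active={job_F:*/16}
Op 2: register job_A */12 -> active={job_A:*/12, job_F:*/16}
Op 3: register job_B */14 -> active={job_A:*/12, job_B:*/14, job_F:*/16}
Op 4: unregister job_B -> active={job_A:*/12, job_F:*/16}
Op 5: register job_B */2 -> active={job_A:*/12, job_B:*/2, job_F:*/16}
Op 6: register job_B */19 -> active={job_A:*/12, job_B:*/19, job_F:*/16}
  job_A: interval 12, next fire after T=178 is 180
  job_B: interval 19, next fire after T=178 is 190
  job_F: interval 16, next fire after T=178 is 192
Earliest = 180, winner (lex tiebreak) = job_A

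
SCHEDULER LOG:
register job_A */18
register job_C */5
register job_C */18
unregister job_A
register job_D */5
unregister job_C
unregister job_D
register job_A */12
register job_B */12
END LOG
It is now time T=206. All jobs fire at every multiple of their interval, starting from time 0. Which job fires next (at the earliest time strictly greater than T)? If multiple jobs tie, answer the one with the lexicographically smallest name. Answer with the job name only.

Answer: job_A

Derivation:
Op 1: register job_A */18 -> active={job_A:*/18}
Op 2: register job_C */5 -> active={job_A:*/18, job_C:*/5}
Op 3: register job_C */18 -> active={job_A:*/18, job_C:*/18}
Op 4: unregister job_A -> active={job_C:*/18}
Op 5: register job_D */5 -> active={job_C:*/18, job_D:*/5}
Op 6: unregister job_C -> active={job_D:*/5}
Op 7: unregister job_D -> active={}
Op 8: register job_A */12 -> active={job_A:*/12}
Op 9: register job_B */12 -> active={job_A:*/12, job_B:*/12}
  job_A: interval 12, next fire after T=206 is 216
  job_B: interval 12, next fire after T=206 is 216
Earliest = 216, winner (lex tiebreak) = job_A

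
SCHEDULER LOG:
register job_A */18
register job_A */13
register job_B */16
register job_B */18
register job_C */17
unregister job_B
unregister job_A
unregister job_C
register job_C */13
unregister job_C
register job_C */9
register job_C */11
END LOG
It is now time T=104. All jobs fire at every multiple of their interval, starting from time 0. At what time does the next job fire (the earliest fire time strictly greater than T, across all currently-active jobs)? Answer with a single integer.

Answer: 110

Derivation:
Op 1: register job_A */18 -> active={job_A:*/18}
Op 2: register job_A */13 -> active={job_A:*/13}
Op 3: register job_B */16 -> active={job_A:*/13, job_B:*/16}
Op 4: register job_B */18 -> active={job_A:*/13, job_B:*/18}
Op 5: register job_C */17 -> active={job_A:*/13, job_B:*/18, job_C:*/17}
Op 6: unregister job_B -> active={job_A:*/13, job_C:*/17}
Op 7: unregister job_A -> active={job_C:*/17}
Op 8: unregister job_C -> active={}
Op 9: register job_C */13 -> active={job_C:*/13}
Op 10: unregister job_C -> active={}
Op 11: register job_C */9 -> active={job_C:*/9}
Op 12: register job_C */11 -> active={job_C:*/11}
  job_C: interval 11, next fire after T=104 is 110
Earliest fire time = 110 (job job_C)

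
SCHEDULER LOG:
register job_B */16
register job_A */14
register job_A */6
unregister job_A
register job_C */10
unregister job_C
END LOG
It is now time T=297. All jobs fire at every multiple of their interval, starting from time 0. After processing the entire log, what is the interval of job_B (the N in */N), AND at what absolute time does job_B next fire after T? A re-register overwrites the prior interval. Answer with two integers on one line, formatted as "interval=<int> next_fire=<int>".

Answer: interval=16 next_fire=304

Derivation:
Op 1: register job_B */16 -> active={job_B:*/16}
Op 2: register job_A */14 -> active={job_A:*/14, job_B:*/16}
Op 3: register job_A */6 -> active={job_A:*/6, job_B:*/16}
Op 4: unregister job_A -> active={job_B:*/16}
Op 5: register job_C */10 -> active={job_B:*/16, job_C:*/10}
Op 6: unregister job_C -> active={job_B:*/16}
Final interval of job_B = 16
Next fire of job_B after T=297: (297//16+1)*16 = 304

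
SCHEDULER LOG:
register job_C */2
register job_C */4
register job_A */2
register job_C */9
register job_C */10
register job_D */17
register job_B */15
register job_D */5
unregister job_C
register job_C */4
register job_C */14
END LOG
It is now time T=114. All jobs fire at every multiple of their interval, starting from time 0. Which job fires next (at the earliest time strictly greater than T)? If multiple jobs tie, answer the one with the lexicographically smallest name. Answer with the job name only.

Op 1: register job_C */2 -> active={job_C:*/2}
Op 2: register job_C */4 -> active={job_C:*/4}
Op 3: register job_A */2 -> active={job_A:*/2, job_C:*/4}
Op 4: register job_C */9 -> active={job_A:*/2, job_C:*/9}
Op 5: register job_C */10 -> active={job_A:*/2, job_C:*/10}
Op 6: register job_D */17 -> active={job_A:*/2, job_C:*/10, job_D:*/17}
Op 7: register job_B */15 -> active={job_A:*/2, job_B:*/15, job_C:*/10, job_D:*/17}
Op 8: register job_D */5 -> active={job_A:*/2, job_B:*/15, job_C:*/10, job_D:*/5}
Op 9: unregister job_C -> active={job_A:*/2, job_B:*/15, job_D:*/5}
Op 10: register job_C */4 -> active={job_A:*/2, job_B:*/15, job_C:*/4, job_D:*/5}
Op 11: register job_C */14 -> active={job_A:*/2, job_B:*/15, job_C:*/14, job_D:*/5}
  job_A: interval 2, next fire after T=114 is 116
  job_B: interval 15, next fire after T=114 is 120
  job_C: interval 14, next fire after T=114 is 126
  job_D: interval 5, next fire after T=114 is 115
Earliest = 115, winner (lex tiebreak) = job_D

Answer: job_D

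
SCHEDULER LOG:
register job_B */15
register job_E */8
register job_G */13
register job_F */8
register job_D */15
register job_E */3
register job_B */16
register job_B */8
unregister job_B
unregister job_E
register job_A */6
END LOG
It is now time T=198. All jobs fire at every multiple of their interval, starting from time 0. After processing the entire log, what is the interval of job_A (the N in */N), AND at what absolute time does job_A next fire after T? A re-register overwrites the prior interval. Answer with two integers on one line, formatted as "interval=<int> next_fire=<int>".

Answer: interval=6 next_fire=204

Derivation:
Op 1: register job_B */15 -> active={job_B:*/15}
Op 2: register job_E */8 -> active={job_B:*/15, job_E:*/8}
Op 3: register job_G */13 -> active={job_B:*/15, job_E:*/8, job_G:*/13}
Op 4: register job_F */8 -> active={job_B:*/15, job_E:*/8, job_F:*/8, job_G:*/13}
Op 5: register job_D */15 -> active={job_B:*/15, job_D:*/15, job_E:*/8, job_F:*/8, job_G:*/13}
Op 6: register job_E */3 -> active={job_B:*/15, job_D:*/15, job_E:*/3, job_F:*/8, job_G:*/13}
Op 7: register job_B */16 -> active={job_B:*/16, job_D:*/15, job_E:*/3, job_F:*/8, job_G:*/13}
Op 8: register job_B */8 -> active={job_B:*/8, job_D:*/15, job_E:*/3, job_F:*/8, job_G:*/13}
Op 9: unregister job_B -> active={job_D:*/15, job_E:*/3, job_F:*/8, job_G:*/13}
Op 10: unregister job_E -> active={job_D:*/15, job_F:*/8, job_G:*/13}
Op 11: register job_A */6 -> active={job_A:*/6, job_D:*/15, job_F:*/8, job_G:*/13}
Final interval of job_A = 6
Next fire of job_A after T=198: (198//6+1)*6 = 204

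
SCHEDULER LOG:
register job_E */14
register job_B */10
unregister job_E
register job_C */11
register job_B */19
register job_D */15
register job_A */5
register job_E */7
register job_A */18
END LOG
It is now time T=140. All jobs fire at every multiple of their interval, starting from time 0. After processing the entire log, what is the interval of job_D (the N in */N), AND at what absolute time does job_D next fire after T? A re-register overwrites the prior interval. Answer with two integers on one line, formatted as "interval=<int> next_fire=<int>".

Answer: interval=15 next_fire=150

Derivation:
Op 1: register job_E */14 -> active={job_E:*/14}
Op 2: register job_B */10 -> active={job_B:*/10, job_E:*/14}
Op 3: unregister job_E -> active={job_B:*/10}
Op 4: register job_C */11 -> active={job_B:*/10, job_C:*/11}
Op 5: register job_B */19 -> active={job_B:*/19, job_C:*/11}
Op 6: register job_D */15 -> active={job_B:*/19, job_C:*/11, job_D:*/15}
Op 7: register job_A */5 -> active={job_A:*/5, job_B:*/19, job_C:*/11, job_D:*/15}
Op 8: register job_E */7 -> active={job_A:*/5, job_B:*/19, job_C:*/11, job_D:*/15, job_E:*/7}
Op 9: register job_A */18 -> active={job_A:*/18, job_B:*/19, job_C:*/11, job_D:*/15, job_E:*/7}
Final interval of job_D = 15
Next fire of job_D after T=140: (140//15+1)*15 = 150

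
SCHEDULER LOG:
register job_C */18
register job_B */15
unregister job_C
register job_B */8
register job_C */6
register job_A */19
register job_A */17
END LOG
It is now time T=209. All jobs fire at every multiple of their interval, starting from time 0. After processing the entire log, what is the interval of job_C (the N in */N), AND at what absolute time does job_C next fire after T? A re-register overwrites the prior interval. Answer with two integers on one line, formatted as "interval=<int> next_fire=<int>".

Answer: interval=6 next_fire=210

Derivation:
Op 1: register job_C */18 -> active={job_C:*/18}
Op 2: register job_B */15 -> active={job_B:*/15, job_C:*/18}
Op 3: unregister job_C -> active={job_B:*/15}
Op 4: register job_B */8 -> active={job_B:*/8}
Op 5: register job_C */6 -> active={job_B:*/8, job_C:*/6}
Op 6: register job_A */19 -> active={job_A:*/19, job_B:*/8, job_C:*/6}
Op 7: register job_A */17 -> active={job_A:*/17, job_B:*/8, job_C:*/6}
Final interval of job_C = 6
Next fire of job_C after T=209: (209//6+1)*6 = 210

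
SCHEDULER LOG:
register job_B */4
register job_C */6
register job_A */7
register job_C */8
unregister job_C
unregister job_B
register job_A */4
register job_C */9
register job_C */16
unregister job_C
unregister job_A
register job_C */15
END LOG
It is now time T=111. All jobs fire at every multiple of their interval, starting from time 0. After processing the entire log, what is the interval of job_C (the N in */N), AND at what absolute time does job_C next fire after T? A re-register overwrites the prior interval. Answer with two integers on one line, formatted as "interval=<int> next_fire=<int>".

Op 1: register job_B */4 -> active={job_B:*/4}
Op 2: register job_C */6 -> active={job_B:*/4, job_C:*/6}
Op 3: register job_A */7 -> active={job_A:*/7, job_B:*/4, job_C:*/6}
Op 4: register job_C */8 -> active={job_A:*/7, job_B:*/4, job_C:*/8}
Op 5: unregister job_C -> active={job_A:*/7, job_B:*/4}
Op 6: unregister job_B -> active={job_A:*/7}
Op 7: register job_A */4 -> active={job_A:*/4}
Op 8: register job_C */9 -> active={job_A:*/4, job_C:*/9}
Op 9: register job_C */16 -> active={job_A:*/4, job_C:*/16}
Op 10: unregister job_C -> active={job_A:*/4}
Op 11: unregister job_A -> active={}
Op 12: register job_C */15 -> active={job_C:*/15}
Final interval of job_C = 15
Next fire of job_C after T=111: (111//15+1)*15 = 120

Answer: interval=15 next_fire=120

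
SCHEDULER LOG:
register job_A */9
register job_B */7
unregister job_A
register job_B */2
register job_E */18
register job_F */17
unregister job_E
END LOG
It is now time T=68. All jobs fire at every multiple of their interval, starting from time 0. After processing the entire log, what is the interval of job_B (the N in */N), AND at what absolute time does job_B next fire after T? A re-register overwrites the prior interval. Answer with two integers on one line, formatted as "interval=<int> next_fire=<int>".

Answer: interval=2 next_fire=70

Derivation:
Op 1: register job_A */9 -> active={job_A:*/9}
Op 2: register job_B */7 -> active={job_A:*/9, job_B:*/7}
Op 3: unregister job_A -> active={job_B:*/7}
Op 4: register job_B */2 -> active={job_B:*/2}
Op 5: register job_E */18 -> active={job_B:*/2, job_E:*/18}
Op 6: register job_F */17 -> active={job_B:*/2, job_E:*/18, job_F:*/17}
Op 7: unregister job_E -> active={job_B:*/2, job_F:*/17}
Final interval of job_B = 2
Next fire of job_B after T=68: (68//2+1)*2 = 70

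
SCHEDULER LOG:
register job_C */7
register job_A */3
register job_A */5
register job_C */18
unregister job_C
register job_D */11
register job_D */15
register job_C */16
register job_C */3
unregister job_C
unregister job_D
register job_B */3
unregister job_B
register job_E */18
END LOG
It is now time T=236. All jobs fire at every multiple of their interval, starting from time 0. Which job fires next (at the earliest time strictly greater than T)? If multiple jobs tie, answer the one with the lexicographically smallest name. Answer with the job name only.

Answer: job_A

Derivation:
Op 1: register job_C */7 -> active={job_C:*/7}
Op 2: register job_A */3 -> active={job_A:*/3, job_C:*/7}
Op 3: register job_A */5 -> active={job_A:*/5, job_C:*/7}
Op 4: register job_C */18 -> active={job_A:*/5, job_C:*/18}
Op 5: unregister job_C -> active={job_A:*/5}
Op 6: register job_D */11 -> active={job_A:*/5, job_D:*/11}
Op 7: register job_D */15 -> active={job_A:*/5, job_D:*/15}
Op 8: register job_C */16 -> active={job_A:*/5, job_C:*/16, job_D:*/15}
Op 9: register job_C */3 -> active={job_A:*/5, job_C:*/3, job_D:*/15}
Op 10: unregister job_C -> active={job_A:*/5, job_D:*/15}
Op 11: unregister job_D -> active={job_A:*/5}
Op 12: register job_B */3 -> active={job_A:*/5, job_B:*/3}
Op 13: unregister job_B -> active={job_A:*/5}
Op 14: register job_E */18 -> active={job_A:*/5, job_E:*/18}
  job_A: interval 5, next fire after T=236 is 240
  job_E: interval 18, next fire after T=236 is 252
Earliest = 240, winner (lex tiebreak) = job_A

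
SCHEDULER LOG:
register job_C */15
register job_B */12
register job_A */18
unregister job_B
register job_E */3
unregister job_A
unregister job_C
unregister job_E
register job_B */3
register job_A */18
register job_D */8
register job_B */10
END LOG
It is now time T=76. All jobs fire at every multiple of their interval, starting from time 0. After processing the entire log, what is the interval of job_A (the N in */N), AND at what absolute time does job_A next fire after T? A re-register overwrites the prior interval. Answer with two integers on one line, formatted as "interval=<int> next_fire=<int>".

Answer: interval=18 next_fire=90

Derivation:
Op 1: register job_C */15 -> active={job_C:*/15}
Op 2: register job_B */12 -> active={job_B:*/12, job_C:*/15}
Op 3: register job_A */18 -> active={job_A:*/18, job_B:*/12, job_C:*/15}
Op 4: unregister job_B -> active={job_A:*/18, job_C:*/15}
Op 5: register job_E */3 -> active={job_A:*/18, job_C:*/15, job_E:*/3}
Op 6: unregister job_A -> active={job_C:*/15, job_E:*/3}
Op 7: unregister job_C -> active={job_E:*/3}
Op 8: unregister job_E -> active={}
Op 9: register job_B */3 -> active={job_B:*/3}
Op 10: register job_A */18 -> active={job_A:*/18, job_B:*/3}
Op 11: register job_D */8 -> active={job_A:*/18, job_B:*/3, job_D:*/8}
Op 12: register job_B */10 -> active={job_A:*/18, job_B:*/10, job_D:*/8}
Final interval of job_A = 18
Next fire of job_A after T=76: (76//18+1)*18 = 90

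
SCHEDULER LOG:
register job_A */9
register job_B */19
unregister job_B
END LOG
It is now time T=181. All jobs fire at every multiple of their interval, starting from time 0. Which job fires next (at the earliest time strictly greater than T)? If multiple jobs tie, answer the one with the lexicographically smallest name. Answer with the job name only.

Op 1: register job_A */9 -> active={job_A:*/9}
Op 2: register job_B */19 -> active={job_A:*/9, job_B:*/19}
Op 3: unregister job_B -> active={job_A:*/9}
  job_A: interval 9, next fire after T=181 is 189
Earliest = 189, winner (lex tiebreak) = job_A

Answer: job_A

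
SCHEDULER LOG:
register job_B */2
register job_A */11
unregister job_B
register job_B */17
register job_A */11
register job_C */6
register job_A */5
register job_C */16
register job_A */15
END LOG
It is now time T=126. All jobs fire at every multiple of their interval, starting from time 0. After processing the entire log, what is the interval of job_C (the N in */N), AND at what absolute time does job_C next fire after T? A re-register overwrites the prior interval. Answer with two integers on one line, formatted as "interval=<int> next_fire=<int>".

Op 1: register job_B */2 -> active={job_B:*/2}
Op 2: register job_A */11 -> active={job_A:*/11, job_B:*/2}
Op 3: unregister job_B -> active={job_A:*/11}
Op 4: register job_B */17 -> active={job_A:*/11, job_B:*/17}
Op 5: register job_A */11 -> active={job_A:*/11, job_B:*/17}
Op 6: register job_C */6 -> active={job_A:*/11, job_B:*/17, job_C:*/6}
Op 7: register job_A */5 -> active={job_A:*/5, job_B:*/17, job_C:*/6}
Op 8: register job_C */16 -> active={job_A:*/5, job_B:*/17, job_C:*/16}
Op 9: register job_A */15 -> active={job_A:*/15, job_B:*/17, job_C:*/16}
Final interval of job_C = 16
Next fire of job_C after T=126: (126//16+1)*16 = 128

Answer: interval=16 next_fire=128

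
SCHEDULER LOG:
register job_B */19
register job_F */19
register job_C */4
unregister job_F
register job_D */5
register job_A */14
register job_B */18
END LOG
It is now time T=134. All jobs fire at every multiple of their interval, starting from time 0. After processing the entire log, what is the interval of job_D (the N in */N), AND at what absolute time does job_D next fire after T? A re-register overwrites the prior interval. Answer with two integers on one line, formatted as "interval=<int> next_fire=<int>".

Op 1: register job_B */19 -> active={job_B:*/19}
Op 2: register job_F */19 -> active={job_B:*/19, job_F:*/19}
Op 3: register job_C */4 -> active={job_B:*/19, job_C:*/4, job_F:*/19}
Op 4: unregister job_F -> active={job_B:*/19, job_C:*/4}
Op 5: register job_D */5 -> active={job_B:*/19, job_C:*/4, job_D:*/5}
Op 6: register job_A */14 -> active={job_A:*/14, job_B:*/19, job_C:*/4, job_D:*/5}
Op 7: register job_B */18 -> active={job_A:*/14, job_B:*/18, job_C:*/4, job_D:*/5}
Final interval of job_D = 5
Next fire of job_D after T=134: (134//5+1)*5 = 135

Answer: interval=5 next_fire=135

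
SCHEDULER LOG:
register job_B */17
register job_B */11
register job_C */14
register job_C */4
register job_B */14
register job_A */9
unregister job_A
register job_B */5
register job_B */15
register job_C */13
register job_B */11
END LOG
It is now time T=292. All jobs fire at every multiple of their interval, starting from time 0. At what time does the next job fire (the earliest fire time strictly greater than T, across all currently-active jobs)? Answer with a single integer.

Answer: 297

Derivation:
Op 1: register job_B */17 -> active={job_B:*/17}
Op 2: register job_B */11 -> active={job_B:*/11}
Op 3: register job_C */14 -> active={job_B:*/11, job_C:*/14}
Op 4: register job_C */4 -> active={job_B:*/11, job_C:*/4}
Op 5: register job_B */14 -> active={job_B:*/14, job_C:*/4}
Op 6: register job_A */9 -> active={job_A:*/9, job_B:*/14, job_C:*/4}
Op 7: unregister job_A -> active={job_B:*/14, job_C:*/4}
Op 8: register job_B */5 -> active={job_B:*/5, job_C:*/4}
Op 9: register job_B */15 -> active={job_B:*/15, job_C:*/4}
Op 10: register job_C */13 -> active={job_B:*/15, job_C:*/13}
Op 11: register job_B */11 -> active={job_B:*/11, job_C:*/13}
  job_B: interval 11, next fire after T=292 is 297
  job_C: interval 13, next fire after T=292 is 299
Earliest fire time = 297 (job job_B)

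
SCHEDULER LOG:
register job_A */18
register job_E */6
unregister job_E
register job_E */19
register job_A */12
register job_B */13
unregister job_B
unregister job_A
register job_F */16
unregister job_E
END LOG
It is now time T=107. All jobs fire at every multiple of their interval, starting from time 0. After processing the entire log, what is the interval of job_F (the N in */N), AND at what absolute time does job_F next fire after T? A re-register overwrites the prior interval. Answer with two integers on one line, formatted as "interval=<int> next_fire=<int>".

Op 1: register job_A */18 -> active={job_A:*/18}
Op 2: register job_E */6 -> active={job_A:*/18, job_E:*/6}
Op 3: unregister job_E -> active={job_A:*/18}
Op 4: register job_E */19 -> active={job_A:*/18, job_E:*/19}
Op 5: register job_A */12 -> active={job_A:*/12, job_E:*/19}
Op 6: register job_B */13 -> active={job_A:*/12, job_B:*/13, job_E:*/19}
Op 7: unregister job_B -> active={job_A:*/12, job_E:*/19}
Op 8: unregister job_A -> active={job_E:*/19}
Op 9: register job_F */16 -> active={job_E:*/19, job_F:*/16}
Op 10: unregister job_E -> active={job_F:*/16}
Final interval of job_F = 16
Next fire of job_F after T=107: (107//16+1)*16 = 112

Answer: interval=16 next_fire=112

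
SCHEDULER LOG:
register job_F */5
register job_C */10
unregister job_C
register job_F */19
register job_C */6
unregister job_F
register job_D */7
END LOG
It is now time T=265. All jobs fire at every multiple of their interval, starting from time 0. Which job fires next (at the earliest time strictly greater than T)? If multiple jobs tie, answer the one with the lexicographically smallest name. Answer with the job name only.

Op 1: register job_F */5 -> active={job_F:*/5}
Op 2: register job_C */10 -> active={job_C:*/10, job_F:*/5}
Op 3: unregister job_C -> active={job_F:*/5}
Op 4: register job_F */19 -> active={job_F:*/19}
Op 5: register job_C */6 -> active={job_C:*/6, job_F:*/19}
Op 6: unregister job_F -> active={job_C:*/6}
Op 7: register job_D */7 -> active={job_C:*/6, job_D:*/7}
  job_C: interval 6, next fire after T=265 is 270
  job_D: interval 7, next fire after T=265 is 266
Earliest = 266, winner (lex tiebreak) = job_D

Answer: job_D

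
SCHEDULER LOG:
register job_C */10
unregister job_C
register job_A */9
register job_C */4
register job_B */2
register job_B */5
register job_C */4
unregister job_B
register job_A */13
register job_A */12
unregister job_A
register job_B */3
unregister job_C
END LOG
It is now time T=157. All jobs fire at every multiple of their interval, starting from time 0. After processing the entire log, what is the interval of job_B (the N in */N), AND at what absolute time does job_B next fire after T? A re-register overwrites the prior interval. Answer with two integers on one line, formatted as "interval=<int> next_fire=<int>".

Op 1: register job_C */10 -> active={job_C:*/10}
Op 2: unregister job_C -> active={}
Op 3: register job_A */9 -> active={job_A:*/9}
Op 4: register job_C */4 -> active={job_A:*/9, job_C:*/4}
Op 5: register job_B */2 -> active={job_A:*/9, job_B:*/2, job_C:*/4}
Op 6: register job_B */5 -> active={job_A:*/9, job_B:*/5, job_C:*/4}
Op 7: register job_C */4 -> active={job_A:*/9, job_B:*/5, job_C:*/4}
Op 8: unregister job_B -> active={job_A:*/9, job_C:*/4}
Op 9: register job_A */13 -> active={job_A:*/13, job_C:*/4}
Op 10: register job_A */12 -> active={job_A:*/12, job_C:*/4}
Op 11: unregister job_A -> active={job_C:*/4}
Op 12: register job_B */3 -> active={job_B:*/3, job_C:*/4}
Op 13: unregister job_C -> active={job_B:*/3}
Final interval of job_B = 3
Next fire of job_B after T=157: (157//3+1)*3 = 159

Answer: interval=3 next_fire=159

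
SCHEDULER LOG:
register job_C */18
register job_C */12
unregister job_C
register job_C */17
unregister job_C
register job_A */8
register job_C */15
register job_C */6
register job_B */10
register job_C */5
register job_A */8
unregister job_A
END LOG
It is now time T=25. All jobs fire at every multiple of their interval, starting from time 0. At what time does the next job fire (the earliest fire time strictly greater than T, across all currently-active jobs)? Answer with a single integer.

Answer: 30

Derivation:
Op 1: register job_C */18 -> active={job_C:*/18}
Op 2: register job_C */12 -> active={job_C:*/12}
Op 3: unregister job_C -> active={}
Op 4: register job_C */17 -> active={job_C:*/17}
Op 5: unregister job_C -> active={}
Op 6: register job_A */8 -> active={job_A:*/8}
Op 7: register job_C */15 -> active={job_A:*/8, job_C:*/15}
Op 8: register job_C */6 -> active={job_A:*/8, job_C:*/6}
Op 9: register job_B */10 -> active={job_A:*/8, job_B:*/10, job_C:*/6}
Op 10: register job_C */5 -> active={job_A:*/8, job_B:*/10, job_C:*/5}
Op 11: register job_A */8 -> active={job_A:*/8, job_B:*/10, job_C:*/5}
Op 12: unregister job_A -> active={job_B:*/10, job_C:*/5}
  job_B: interval 10, next fire after T=25 is 30
  job_C: interval 5, next fire after T=25 is 30
Earliest fire time = 30 (job job_B)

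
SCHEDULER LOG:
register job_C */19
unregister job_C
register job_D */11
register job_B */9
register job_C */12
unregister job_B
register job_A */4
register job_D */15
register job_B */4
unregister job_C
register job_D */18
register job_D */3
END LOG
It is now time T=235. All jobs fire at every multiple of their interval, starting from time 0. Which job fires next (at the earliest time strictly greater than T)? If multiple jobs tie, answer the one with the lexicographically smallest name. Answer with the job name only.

Op 1: register job_C */19 -> active={job_C:*/19}
Op 2: unregister job_C -> active={}
Op 3: register job_D */11 -> active={job_D:*/11}
Op 4: register job_B */9 -> active={job_B:*/9, job_D:*/11}
Op 5: register job_C */12 -> active={job_B:*/9, job_C:*/12, job_D:*/11}
Op 6: unregister job_B -> active={job_C:*/12, job_D:*/11}
Op 7: register job_A */4 -> active={job_A:*/4, job_C:*/12, job_D:*/11}
Op 8: register job_D */15 -> active={job_A:*/4, job_C:*/12, job_D:*/15}
Op 9: register job_B */4 -> active={job_A:*/4, job_B:*/4, job_C:*/12, job_D:*/15}
Op 10: unregister job_C -> active={job_A:*/4, job_B:*/4, job_D:*/15}
Op 11: register job_D */18 -> active={job_A:*/4, job_B:*/4, job_D:*/18}
Op 12: register job_D */3 -> active={job_A:*/4, job_B:*/4, job_D:*/3}
  job_A: interval 4, next fire after T=235 is 236
  job_B: interval 4, next fire after T=235 is 236
  job_D: interval 3, next fire after T=235 is 237
Earliest = 236, winner (lex tiebreak) = job_A

Answer: job_A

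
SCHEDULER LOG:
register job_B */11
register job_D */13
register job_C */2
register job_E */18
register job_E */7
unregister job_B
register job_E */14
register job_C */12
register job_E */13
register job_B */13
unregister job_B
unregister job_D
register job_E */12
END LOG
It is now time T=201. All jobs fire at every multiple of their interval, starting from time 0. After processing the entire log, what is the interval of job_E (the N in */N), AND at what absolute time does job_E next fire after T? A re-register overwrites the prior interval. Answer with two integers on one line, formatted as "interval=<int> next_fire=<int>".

Answer: interval=12 next_fire=204

Derivation:
Op 1: register job_B */11 -> active={job_B:*/11}
Op 2: register job_D */13 -> active={job_B:*/11, job_D:*/13}
Op 3: register job_C */2 -> active={job_B:*/11, job_C:*/2, job_D:*/13}
Op 4: register job_E */18 -> active={job_B:*/11, job_C:*/2, job_D:*/13, job_E:*/18}
Op 5: register job_E */7 -> active={job_B:*/11, job_C:*/2, job_D:*/13, job_E:*/7}
Op 6: unregister job_B -> active={job_C:*/2, job_D:*/13, job_E:*/7}
Op 7: register job_E */14 -> active={job_C:*/2, job_D:*/13, job_E:*/14}
Op 8: register job_C */12 -> active={job_C:*/12, job_D:*/13, job_E:*/14}
Op 9: register job_E */13 -> active={job_C:*/12, job_D:*/13, job_E:*/13}
Op 10: register job_B */13 -> active={job_B:*/13, job_C:*/12, job_D:*/13, job_E:*/13}
Op 11: unregister job_B -> active={job_C:*/12, job_D:*/13, job_E:*/13}
Op 12: unregister job_D -> active={job_C:*/12, job_E:*/13}
Op 13: register job_E */12 -> active={job_C:*/12, job_E:*/12}
Final interval of job_E = 12
Next fire of job_E after T=201: (201//12+1)*12 = 204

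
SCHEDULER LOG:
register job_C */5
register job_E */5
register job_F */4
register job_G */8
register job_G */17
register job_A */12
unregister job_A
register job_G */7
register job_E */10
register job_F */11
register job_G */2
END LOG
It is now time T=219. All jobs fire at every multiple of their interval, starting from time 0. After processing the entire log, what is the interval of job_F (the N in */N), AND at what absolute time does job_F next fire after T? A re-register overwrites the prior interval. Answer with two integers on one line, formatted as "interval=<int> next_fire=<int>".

Op 1: register job_C */5 -> active={job_C:*/5}
Op 2: register job_E */5 -> active={job_C:*/5, job_E:*/5}
Op 3: register job_F */4 -> active={job_C:*/5, job_E:*/5, job_F:*/4}
Op 4: register job_G */8 -> active={job_C:*/5, job_E:*/5, job_F:*/4, job_G:*/8}
Op 5: register job_G */17 -> active={job_C:*/5, job_E:*/5, job_F:*/4, job_G:*/17}
Op 6: register job_A */12 -> active={job_A:*/12, job_C:*/5, job_E:*/5, job_F:*/4, job_G:*/17}
Op 7: unregister job_A -> active={job_C:*/5, job_E:*/5, job_F:*/4, job_G:*/17}
Op 8: register job_G */7 -> active={job_C:*/5, job_E:*/5, job_F:*/4, job_G:*/7}
Op 9: register job_E */10 -> active={job_C:*/5, job_E:*/10, job_F:*/4, job_G:*/7}
Op 10: register job_F */11 -> active={job_C:*/5, job_E:*/10, job_F:*/11, job_G:*/7}
Op 11: register job_G */2 -> active={job_C:*/5, job_E:*/10, job_F:*/11, job_G:*/2}
Final interval of job_F = 11
Next fire of job_F after T=219: (219//11+1)*11 = 220

Answer: interval=11 next_fire=220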